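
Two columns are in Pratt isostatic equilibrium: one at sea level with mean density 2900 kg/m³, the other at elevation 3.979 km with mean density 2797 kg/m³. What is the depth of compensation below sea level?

ρ_ref D = ρ (D + h) → D (ρ_ref − ρ) = ρ h.
D = ρ h/(ρ_ref − ρ) = 2797 × 3.979 km/(2900 − 2797) = 108 km.

108 km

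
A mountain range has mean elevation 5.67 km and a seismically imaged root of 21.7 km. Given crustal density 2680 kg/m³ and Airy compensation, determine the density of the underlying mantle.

3380 kg/m³

Airy balance: ρ_c h = (ρ_m − ρ_c) r → ρ_m = ρ_c (1 + h/r).
ρ_m = 2680 × (1 + 5.67 km/21.7 km) = 3380 kg/m³.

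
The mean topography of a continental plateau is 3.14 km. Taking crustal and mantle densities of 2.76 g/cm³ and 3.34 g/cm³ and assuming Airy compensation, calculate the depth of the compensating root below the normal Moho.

14.9 km

For local isostatic compensation: the weight of the topography is balanced by the buoyancy of the root, ρ_c h = (ρ_m − ρ_c) r.
r = h · ρ_c / (ρ_m − ρ_c) = 3.14 km × 2.76 / (3.34 − 2.76) = 14.9 km.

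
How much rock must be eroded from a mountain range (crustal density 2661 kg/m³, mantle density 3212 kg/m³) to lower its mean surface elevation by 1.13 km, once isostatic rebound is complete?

6.59 km

Net drop Δ = e − u = e − e ρ_c/ρ_m = e (ρ_m − ρ_c)/ρ_m.
e = Δ ρ_m/(ρ_m − ρ_c) = 1.13 km × 3212/551 = 6.59 km.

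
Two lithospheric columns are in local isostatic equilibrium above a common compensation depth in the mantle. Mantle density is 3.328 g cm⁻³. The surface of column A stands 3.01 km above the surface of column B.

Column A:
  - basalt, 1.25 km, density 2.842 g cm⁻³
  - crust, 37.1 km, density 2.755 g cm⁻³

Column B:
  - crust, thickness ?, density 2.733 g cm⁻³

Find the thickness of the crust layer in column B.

Take the compensation level at the base of the deeper column (depth z_c below the surface of column A) and equate Σ ρ_i t_i down to z_c; mantle fills any gap and the z_c terms cancel.
Column A: 1.25×2.842 + 37.1×2.755 + (z_c − 38.35)×3.328
Column B: 3.01×0 + x×2.733 + (z_c − 3.01 − 0 − x)×3.328
The z_c×3.328 term appears on both sides and cancels. Collect the known terms of each column as K = Σ(ρt)_known − 3.328 × (depth of known layers): K_A = 105.763 − 3.328×38.35 = −21.8658; K_B = 0 − 3.328×(3.01 + 0) = −10.01728.
Balance: K_A = K_B − x×(3.328 − 2.733), so x = (K_B − K_A)/(3.328 − 2.733) = 11.8485/0.595 = 19.9 km.

19.9 km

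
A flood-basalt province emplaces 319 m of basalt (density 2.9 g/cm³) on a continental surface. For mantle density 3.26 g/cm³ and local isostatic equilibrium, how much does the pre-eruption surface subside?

284 m

Subaerial loading: s = t ρ_load / ρ_m.
s = 319 m × 2.9/3.26 = 284 m.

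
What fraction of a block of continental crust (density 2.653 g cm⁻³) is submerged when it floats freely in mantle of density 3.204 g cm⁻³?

82.8%

Submerged fraction = ρ_obj/ρ_fluid = 2.653/3.204 = 82.8%.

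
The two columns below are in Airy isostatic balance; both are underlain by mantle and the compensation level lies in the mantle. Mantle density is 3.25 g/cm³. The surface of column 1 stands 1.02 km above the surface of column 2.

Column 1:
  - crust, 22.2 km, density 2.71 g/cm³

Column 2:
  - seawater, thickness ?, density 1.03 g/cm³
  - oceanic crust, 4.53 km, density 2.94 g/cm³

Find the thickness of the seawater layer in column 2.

3.27 km

Take the compensation level at the base of the deeper column (depth z_c below the surface of column 1) and equate Σ ρ_i t_i down to z_c; mantle fills any gap and the z_c terms cancel.
Column 1: 22.2×2.71 + (z_c − 22.2)×3.25
Column 2: 1.02×0 + x×1.03 + 4.53×2.94 + (z_c − 1.02 − 4.53 − x)×3.25
The z_c×3.25 term appears on both sides and cancels. Collect the known terms of each column as K = Σ(ρt)_known − 3.25 × (depth of known layers): K_1 = 60.162 − 3.25×22.2 = −11.988; K_2 = 13.3182 − 3.25×(1.02 + 4.53) = −4.7193.
Balance: K_1 = K_2 − x×(3.25 − 1.03), so x = (K_2 − K_1)/(3.25 − 1.03) = 7.2687/2.22 = 3.27 km.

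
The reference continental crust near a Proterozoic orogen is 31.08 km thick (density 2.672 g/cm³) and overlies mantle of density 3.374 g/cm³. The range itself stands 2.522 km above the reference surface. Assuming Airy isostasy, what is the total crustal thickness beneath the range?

43.2 km

Root depth r = h ρ_c / (ρ_m − ρ_c) = 2.522 km × 2.672 / 0.702 = 9.599 km.
Total thickness = T + h + r = 31.08 km + 2.522 km + 9.599 km = 43.2 km.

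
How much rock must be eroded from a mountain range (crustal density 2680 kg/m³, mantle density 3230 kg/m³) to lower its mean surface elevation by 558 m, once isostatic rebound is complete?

3280 m

Net drop Δ = e − u = e − e ρ_c/ρ_m = e (ρ_m − ρ_c)/ρ_m.
e = Δ ρ_m/(ρ_m − ρ_c) = 558 m × 3230/550 = 3280 m.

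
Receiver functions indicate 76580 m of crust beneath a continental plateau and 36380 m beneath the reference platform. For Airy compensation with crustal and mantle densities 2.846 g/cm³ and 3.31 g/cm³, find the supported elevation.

5640 m

Excess crust Δ = 76580 m − 36380 m = 40200 m, split between elevation h and root r with h + r = Δ.
Airy balance ρ_c h = (ρ_m − ρ_c) r gives r = h ρ_c/(ρ_m − ρ_c), so h (1 + ρ_c/(ρ_m − ρ_c)) = Δ, i.e. h = Δ (ρ_m − ρ_c)/ρ_m.
h = 40200 m × 0.464/3.31 = 5640 m.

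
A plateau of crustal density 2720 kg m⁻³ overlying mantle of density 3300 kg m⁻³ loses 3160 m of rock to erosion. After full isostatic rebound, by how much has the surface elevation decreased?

555 m

Rebound u = e ρ_c/ρ_m = 3160 m × 2720/3300 = 2605 m.
Net surface drop = e − u = 3160 m − 2605 m = e (ρ_m − ρ_c)/ρ_m = 555 m.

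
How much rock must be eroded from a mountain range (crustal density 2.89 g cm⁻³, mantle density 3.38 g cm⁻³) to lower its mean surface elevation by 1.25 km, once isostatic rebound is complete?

8.62 km

Net drop Δ = e − u = e − e ρ_c/ρ_m = e (ρ_m − ρ_c)/ρ_m.
e = Δ ρ_m/(ρ_m − ρ_c) = 1.25 km × 3.38/0.49 = 8.62 km.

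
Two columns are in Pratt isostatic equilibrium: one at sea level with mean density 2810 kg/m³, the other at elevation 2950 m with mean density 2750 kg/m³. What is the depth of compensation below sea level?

135000 m

ρ_ref D = ρ (D + h) → D (ρ_ref − ρ) = ρ h.
D = ρ h/(ρ_ref − ρ) = 2750 × 2950 m/(2810 − 2750) = 135000 m.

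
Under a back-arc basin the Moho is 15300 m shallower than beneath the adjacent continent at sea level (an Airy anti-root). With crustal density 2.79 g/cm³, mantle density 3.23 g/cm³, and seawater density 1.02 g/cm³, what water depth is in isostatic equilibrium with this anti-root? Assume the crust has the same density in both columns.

Replacing a thickness d of crust by seawater at the top must be balanced by replacing crust with mantle at the base: d (ρ_c − ρ_w) = a (ρ_m − ρ_c).
d = a (ρ_m − ρ_c)/(ρ_c − ρ_w) = 15300 m × 0.44/1.77 = 3800 m.

3800 m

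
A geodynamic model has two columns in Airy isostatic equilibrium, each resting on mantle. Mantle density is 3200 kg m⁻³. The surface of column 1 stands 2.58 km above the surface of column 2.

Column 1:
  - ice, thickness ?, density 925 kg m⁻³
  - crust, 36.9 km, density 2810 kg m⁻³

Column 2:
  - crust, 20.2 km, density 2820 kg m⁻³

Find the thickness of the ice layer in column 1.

Take the compensation level at the base of the deeper column (depth z_c below the surface of column 1) and equate Σ ρ_i t_i down to z_c; mantle fills any gap and the z_c terms cancel.
Column 1: x×925 + 36.9×2810 + (z_c − 36.9 − x)×3200
Column 2: 2.58×0 + 20.2×2820 + (z_c − 2.58 − 20.2)×3200
The z_c×3200 term appears on both sides and cancels. Collect the known terms of each column as K = Σ(ρt)_known − 3200 × (depth of known layers): K_1 = 103689 − 3200×36.9 = −14391; K_2 = 56964 − 3200×(2.58 + 20.2) = −15932.
Balance: K_1 − x×(3200 − 925) = K_2, so x = (K_1 − K_2)/(3200 − 925) = 1541/2275 = 0.677 km.

0.677 km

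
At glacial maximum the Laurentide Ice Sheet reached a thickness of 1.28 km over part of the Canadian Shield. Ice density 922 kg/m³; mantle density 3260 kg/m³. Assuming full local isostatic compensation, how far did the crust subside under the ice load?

0.362 km

Equating mass per unit area of the two columns: the ice load ρ_ice t is balanced by mantle displaced below, ρ_m s.
s = t ρ_ice / ρ_m = 1.28 km × 922/3260 = 0.362 km.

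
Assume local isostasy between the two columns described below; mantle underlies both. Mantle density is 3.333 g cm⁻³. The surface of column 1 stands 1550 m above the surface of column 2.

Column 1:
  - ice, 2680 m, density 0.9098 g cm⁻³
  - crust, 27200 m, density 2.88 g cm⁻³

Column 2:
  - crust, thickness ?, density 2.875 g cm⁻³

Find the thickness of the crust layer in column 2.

29800 m

Take the compensation level at the base of the deeper column (depth z_c below the surface of column 1) and equate Σ ρ_i t_i down to z_c; mantle fills any gap and the z_c terms cancel.
Column 1: 2680×0.9098 + 27200×2.88 + (z_c − 29880)×3.333
Column 2: 1550×0 + x×2.875 + (z_c − 1550 − 0 − x)×3.333
The z_c×3.333 term appears on both sides and cancels. Collect the known terms of each column as K = Σ(ρt)_known − 3.333 × (depth of known layers): K_1 = 80774.264 − 3.333×29880 = −18815.776; K_2 = 0 − 3.333×(1550 + 0) = −5166.15.
Balance: K_1 = K_2 − x×(3.333 − 2.875), so x = (K_2 − K_1)/(3.333 − 2.875) = 13649.6/0.458 = 29800 m.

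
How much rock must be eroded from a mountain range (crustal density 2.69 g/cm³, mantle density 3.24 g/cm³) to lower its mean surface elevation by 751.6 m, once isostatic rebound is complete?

4430 m

Net drop Δ = e − u = e − e ρ_c/ρ_m = e (ρ_m − ρ_c)/ρ_m.
e = Δ ρ_m/(ρ_m − ρ_c) = 751.6 m × 3.24/0.55 = 4430 m.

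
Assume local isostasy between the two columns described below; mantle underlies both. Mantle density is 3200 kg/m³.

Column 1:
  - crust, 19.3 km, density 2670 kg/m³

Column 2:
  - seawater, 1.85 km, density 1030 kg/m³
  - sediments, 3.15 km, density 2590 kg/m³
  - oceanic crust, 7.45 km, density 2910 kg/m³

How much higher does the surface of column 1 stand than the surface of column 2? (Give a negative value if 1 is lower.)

0.666 km

For any compensation level in the mantle, the mantle terms cancel and isostasy reduces to e = (Σt_1 − Σt_2) − (Σ(ρt)_1 − Σ(ρt)_2) / ρ_m.
Σt_1 = 19.3 km; Σt_2 = 12.45 km; Σ(ρt)_1 = 51531; Σ(ρt)_2 = 31743.5 (in km·kg/m³).
e = (19.3 − 12.45) − (51531 − 31743.5) / 3200 = 0.666 km.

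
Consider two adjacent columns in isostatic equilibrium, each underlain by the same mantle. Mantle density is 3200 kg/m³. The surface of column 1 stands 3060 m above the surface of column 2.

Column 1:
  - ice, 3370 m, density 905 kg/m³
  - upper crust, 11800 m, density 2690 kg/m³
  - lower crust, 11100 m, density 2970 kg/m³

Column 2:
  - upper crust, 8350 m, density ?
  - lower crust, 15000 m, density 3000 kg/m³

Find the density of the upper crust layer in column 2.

2780 kg/m³

Take the compensation level at the base of the deeper column (depth z_c below the surface of column 1) and equate Σ ρ_i t_i down to z_c; mantle fills any gap and the z_c terms cancel.
Column 1: 3370×905 + 11800×2690 + 11100×2970 + (z_c − 26270)×3200
Column 2: 3060×0 + 8350×ρ + 15000×3000 + (z_c − 3060 − 23350)×3200
The z_c×3200 term appears on both sides and cancels. Collect the known terms of each column as K = Σ(ρt)_known − 3200 × (depth of known layers): K_1 = 67758850 − 3200×26270 = −16305150; K_2 = 45000000 − 3200×(3060 + 23350) = −39512000.
Balance: K_1 = K_2 + 8350×ρ, so ρ = (K_1 − K_2)/8350 = 23206800/8350 = 2780 kg/m³.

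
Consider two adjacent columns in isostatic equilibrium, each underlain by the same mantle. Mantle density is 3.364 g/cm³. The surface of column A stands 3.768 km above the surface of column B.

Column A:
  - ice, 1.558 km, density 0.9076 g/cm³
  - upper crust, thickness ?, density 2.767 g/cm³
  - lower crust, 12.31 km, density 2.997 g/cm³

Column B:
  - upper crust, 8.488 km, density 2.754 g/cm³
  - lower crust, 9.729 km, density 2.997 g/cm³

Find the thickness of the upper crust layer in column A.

Take the compensation level at the base of the deeper column (depth z_c below the surface of column A) and equate Σ ρ_i t_i down to z_c; mantle fills any gap and the z_c terms cancel.
Column A: 1.558×0.9076 + x×2.767 + 12.31×2.997 + (z_c − 13.868 − x)×3.364
Column B: 3.768×0 + 8.488×2.754 + 9.729×2.997 + (z_c − 3.768 − 18.217)×3.364
The z_c×3.364 term appears on both sides and cancels. Collect the known terms of each column as K = Σ(ρt)_known − 3.364 × (depth of known layers): K_A = 38.3071108 − 3.364×13.868 = −8.3448412; K_B = 52.533765 − 3.364×(3.768 + 18.217) = −21.423775.
Balance: K_A − x×(3.364 − 2.767) = K_B, so x = (K_A − K_B)/(3.364 − 2.767) = 13.0789/0.597 = 21.9 km.

21.9 km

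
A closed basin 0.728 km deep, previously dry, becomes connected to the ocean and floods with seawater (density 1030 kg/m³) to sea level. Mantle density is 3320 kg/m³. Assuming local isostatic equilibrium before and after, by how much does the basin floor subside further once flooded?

0.327 km

After flooding the water column is d + s deep. Its weight must equal the weight of mantle displaced by the extra subsidence s: (d + s) ρ_w = s ρ_m.
s = d ρ_w / (ρ_m − ρ_w) = 0.728 km × 1030/(3320 − 1030) = 0.327 km.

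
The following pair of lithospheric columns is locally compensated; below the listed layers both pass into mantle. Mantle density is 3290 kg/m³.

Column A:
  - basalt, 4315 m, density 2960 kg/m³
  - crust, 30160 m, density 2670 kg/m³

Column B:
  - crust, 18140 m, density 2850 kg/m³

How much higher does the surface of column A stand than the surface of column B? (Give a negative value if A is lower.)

3690 m

For any compensation level in the mantle, the mantle terms cancel and isostasy reduces to e = (Σt_A − Σt_B) − (Σ(ρt)_A − Σ(ρt)_B) / ρ_m.
Σt_A = 34475 m; Σt_B = 18140 m; Σ(ρt)_A = 93299600; Σ(ρt)_B = 51699000 (in m·kg/m³).
e = (34475 − 18140) − (93299600 − 51699000) / 3290 = 3690 m.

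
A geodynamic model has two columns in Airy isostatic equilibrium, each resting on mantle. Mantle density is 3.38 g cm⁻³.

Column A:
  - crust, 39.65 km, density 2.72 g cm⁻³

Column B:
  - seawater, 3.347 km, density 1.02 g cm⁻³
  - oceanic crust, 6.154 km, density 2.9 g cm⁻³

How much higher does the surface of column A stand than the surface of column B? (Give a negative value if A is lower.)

For any compensation level in the mantle, the mantle terms cancel and isostasy reduces to e = (Σt_A − Σt_B) − (Σ(ρt)_A − Σ(ρt)_B) / ρ_m.
Σt_A = 39.65 km; Σt_B = 9.501 km; Σ(ρt)_A = 107.848; Σ(ρt)_B = 21.26054 (in km·g cm⁻³).
e = (39.65 − 9.501) − (107.848 − 21.26054) / 3.38 = 4.53 km.

4.53 km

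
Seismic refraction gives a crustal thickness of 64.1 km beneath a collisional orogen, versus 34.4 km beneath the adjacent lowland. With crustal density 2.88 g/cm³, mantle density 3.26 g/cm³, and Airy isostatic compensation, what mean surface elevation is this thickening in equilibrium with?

Excess crust Δ = 64.1 km − 34.4 km = 29.7 km, split between elevation h and root r with h + r = Δ.
Airy balance ρ_c h = (ρ_m − ρ_c) r gives r = h ρ_c/(ρ_m − ρ_c), so h (1 + ρ_c/(ρ_m − ρ_c)) = Δ, i.e. h = Δ (ρ_m − ρ_c)/ρ_m.
h = 29.7 km × 0.38/3.26 = 3.46 km.

3.46 km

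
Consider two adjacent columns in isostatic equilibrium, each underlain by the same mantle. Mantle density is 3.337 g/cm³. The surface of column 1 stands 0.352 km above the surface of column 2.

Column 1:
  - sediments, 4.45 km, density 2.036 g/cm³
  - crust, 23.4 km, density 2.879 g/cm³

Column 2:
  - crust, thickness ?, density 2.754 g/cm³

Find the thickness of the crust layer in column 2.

Take the compensation level at the base of the deeper column (depth z_c below the surface of column 1) and equate Σ ρ_i t_i down to z_c; mantle fills any gap and the z_c terms cancel.
Column 1: 4.45×2.036 + 23.4×2.879 + (z_c − 27.85)×3.337
Column 2: 0.352×0 + x×2.754 + (z_c − 0.352 − 0 − x)×3.337
The z_c×3.337 term appears on both sides and cancels. Collect the known terms of each column as K = Σ(ρt)_known − 3.337 × (depth of known layers): K_1 = 76.4288 − 3.337×27.85 = −16.50665; K_2 = 0 − 3.337×(0.352 + 0) = −1.174624.
Balance: K_1 = K_2 − x×(3.337 − 2.754), so x = (K_2 − K_1)/(3.337 − 2.754) = 15.332/0.583 = 26.3 km.

26.3 km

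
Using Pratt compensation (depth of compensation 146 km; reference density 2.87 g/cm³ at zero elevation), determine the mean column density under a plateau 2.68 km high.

2.82 g/cm³

Pratt balance: ρ_ref D = ρ (D + h).
ρ = ρ_ref D/(D + h) = 2.87 × 146 km/(146 km + 2.68 km) = 2.82 g/cm³.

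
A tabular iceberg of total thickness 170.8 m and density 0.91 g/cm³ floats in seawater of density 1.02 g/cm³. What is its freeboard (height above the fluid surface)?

Floating equilibrium: submerged depth d = t ρ_obj/ρ_fluid = 170.8 m × 0.91/1.02 = 152.4 m.
Freeboard = t − d = 170.8 m − 152.4 m = 18.4 m.

18.4 m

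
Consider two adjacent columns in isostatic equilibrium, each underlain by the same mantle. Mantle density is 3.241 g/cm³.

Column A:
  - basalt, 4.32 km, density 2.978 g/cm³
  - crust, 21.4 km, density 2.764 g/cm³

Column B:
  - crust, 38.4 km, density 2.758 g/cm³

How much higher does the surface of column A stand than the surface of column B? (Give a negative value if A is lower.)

−2.22 km

For any compensation level in the mantle, the mantle terms cancel and isostasy reduces to e = (Σt_A − Σt_B) − (Σ(ρt)_A − Σ(ρt)_B) / ρ_m.
Σt_A = 25.72 km; Σt_B = 38.4 km; Σ(ρt)_A = 72.01456; Σ(ρt)_B = 105.9072 (in km·g/cm³).
e = (25.72 − 38.4) − (72.01456 − 105.9072) / 3.241 = −2.22 km.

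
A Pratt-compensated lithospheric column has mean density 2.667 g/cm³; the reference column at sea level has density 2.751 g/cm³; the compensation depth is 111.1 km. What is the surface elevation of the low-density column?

3.5 km

ρ_ref D = ρ (D + h) → h = D (ρ_ref − ρ)/ρ.
h = 111.1 km × (2.751 − 2.667)/2.667 = 3.5 km.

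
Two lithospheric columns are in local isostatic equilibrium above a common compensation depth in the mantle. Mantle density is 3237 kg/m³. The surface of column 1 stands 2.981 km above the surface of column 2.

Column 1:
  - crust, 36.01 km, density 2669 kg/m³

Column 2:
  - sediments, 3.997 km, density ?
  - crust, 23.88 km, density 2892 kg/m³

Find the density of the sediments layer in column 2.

Take the compensation level at the base of the deeper column (depth z_c below the surface of column 1) and equate Σ ρ_i t_i down to z_c; mantle fills any gap and the z_c terms cancel.
Column 1: 36.01×2669 + (z_c − 36.01)×3237
Column 2: 2.981×0 + 3.997×ρ + 23.88×2892 + (z_c − 2.981 − 27.877)×3237
The z_c×3237 term appears on both sides and cancels. Collect the known terms of each column as K = Σ(ρt)_known − 3237 × (depth of known layers): K_1 = 96110.69 − 3237×36.01 = −20453.68; K_2 = 69060.96 − 3237×(2.981 + 27.877) = −30826.386.
Balance: K_1 = K_2 + 3.997×ρ, so ρ = (K_1 − K_2)/3.997 = 10372.7/3.997 = 2600 kg/m³.

2600 kg/m³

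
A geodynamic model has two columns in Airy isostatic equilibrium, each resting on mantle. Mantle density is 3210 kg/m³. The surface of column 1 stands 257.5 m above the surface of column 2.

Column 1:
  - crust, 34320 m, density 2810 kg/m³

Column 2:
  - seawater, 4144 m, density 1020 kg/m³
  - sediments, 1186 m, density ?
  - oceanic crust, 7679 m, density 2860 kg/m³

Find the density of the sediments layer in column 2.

2250 kg/m³

Take the compensation level at the base of the deeper column (depth z_c below the surface of column 1) and equate Σ ρ_i t_i down to z_c; mantle fills any gap and the z_c terms cancel.
Column 1: 34320×2810 + (z_c − 34320)×3210
Column 2: 257.5×0 + 4144×1020 + 1186×ρ + 7679×2860 + (z_c − 257.5 − 13009)×3210
The z_c×3210 term appears on both sides and cancels. Collect the known terms of each column as K = Σ(ρt)_known − 3210 × (depth of known layers): K_1 = 96439200 − 3210×34320 = −13728000; K_2 = 26188820 − 3210×(257.5 + 13009) = −16396645.
Balance: K_1 = K_2 + 1186×ρ, so ρ = (K_1 − K_2)/1186 = 2668640/1186 = 2250 kg/m³.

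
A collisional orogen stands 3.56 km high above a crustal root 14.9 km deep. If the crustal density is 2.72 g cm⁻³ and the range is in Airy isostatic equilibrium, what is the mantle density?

Airy balance: ρ_c h = (ρ_m − ρ_c) r → ρ_m = ρ_c (1 + h/r).
ρ_m = 2.72 × (1 + 3.56 km/14.9 km) = 3.37 g cm⁻³.

3.37 g cm⁻³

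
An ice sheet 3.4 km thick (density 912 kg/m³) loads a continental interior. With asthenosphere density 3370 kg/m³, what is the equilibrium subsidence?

In Airy isostatic equilibrium: the ice load ρ_ice t is balanced by mantle displaced below, ρ_m s.
s = t ρ_ice / ρ_m = 3.4 km × 912/3370 = 0.92 km.

0.92 km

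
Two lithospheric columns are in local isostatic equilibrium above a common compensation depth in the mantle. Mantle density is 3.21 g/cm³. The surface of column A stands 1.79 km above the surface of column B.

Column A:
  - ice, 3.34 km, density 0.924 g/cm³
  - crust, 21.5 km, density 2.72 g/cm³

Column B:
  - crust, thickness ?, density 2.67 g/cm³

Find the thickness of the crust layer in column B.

Take the compensation level at the base of the deeper column (depth z_c below the surface of column A) and equate Σ ρ_i t_i down to z_c; mantle fills any gap and the z_c terms cancel.
Column A: 3.34×0.924 + 21.5×2.72 + (z_c − 24.84)×3.21
Column B: 1.79×0 + x×2.67 + (z_c − 1.79 − 0 − x)×3.21
The z_c×3.21 term appears on both sides and cancels. Collect the known terms of each column as K = Σ(ρt)_known − 3.21 × (depth of known layers): K_A = 61.56616 − 3.21×24.84 = −18.17024; K_B = 0 − 3.21×(1.79 + 0) = −5.7459.
Balance: K_A = K_B − x×(3.21 − 2.67), so x = (K_B − K_A)/(3.21 − 2.67) = 12.4243/0.54 = 23 km.

23 km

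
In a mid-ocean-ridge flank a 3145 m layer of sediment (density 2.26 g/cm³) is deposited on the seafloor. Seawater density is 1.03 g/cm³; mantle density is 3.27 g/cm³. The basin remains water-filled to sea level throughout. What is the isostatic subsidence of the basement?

Submarine loading: the sediment displaces seawater, and the subsidence is in turn flooded, so s (ρ_m − ρ_w) = t (ρ_sed − ρ_w).
s = 3145 m × (2.26 − 1.03) / (3.27 − 1.03) = 1730 m.

1730 m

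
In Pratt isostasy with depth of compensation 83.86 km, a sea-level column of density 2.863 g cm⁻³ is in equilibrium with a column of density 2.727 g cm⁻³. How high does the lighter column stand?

ρ_ref D = ρ (D + h) → h = D (ρ_ref − ρ)/ρ.
h = 83.86 km × (2.863 − 2.727)/2.727 = 4.18 km.

4.18 km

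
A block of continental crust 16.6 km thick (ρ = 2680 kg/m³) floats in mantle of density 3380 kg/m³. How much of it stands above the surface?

3.44 km

Floating equilibrium: submerged depth d = t ρ_obj/ρ_fluid = 16.6 km × 2680/3380 = 13.16 km.
Freeboard = t − d = 16.6 km − 13.16 km = 3.44 km.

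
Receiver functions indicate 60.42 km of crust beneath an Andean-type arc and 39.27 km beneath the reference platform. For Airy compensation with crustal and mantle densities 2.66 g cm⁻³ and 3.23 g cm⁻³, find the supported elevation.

Excess crust Δ = 60.42 km − 39.27 km = 21.15 km, split between elevation h and root r with h + r = Δ.
Airy balance ρ_c h = (ρ_m − ρ_c) r gives r = h ρ_c/(ρ_m − ρ_c), so h (1 + ρ_c/(ρ_m − ρ_c)) = Δ, i.e. h = Δ (ρ_m − ρ_c)/ρ_m.
h = 21.15 km × 0.57/3.23 = 3.73 km.

3.73 km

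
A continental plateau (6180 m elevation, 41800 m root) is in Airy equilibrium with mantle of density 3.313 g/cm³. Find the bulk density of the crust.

ρ_c h = (ρ_m − ρ_c) r → ρ_c (h + r) = ρ_m r → ρ_c = ρ_m r / (h + r).
ρ_c = 3.313 × 41800 m / (6180 m + 41800 m) = 2.89 g/cm³.

2.89 g/cm³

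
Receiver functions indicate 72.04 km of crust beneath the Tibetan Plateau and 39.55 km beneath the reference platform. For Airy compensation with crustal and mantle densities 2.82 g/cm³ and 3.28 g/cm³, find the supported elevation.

4.56 km

Excess crust Δ = 72.04 km − 39.55 km = 32.49 km, split between elevation h and root r with h + r = Δ.
Airy balance ρ_c h = (ρ_m − ρ_c) r gives r = h ρ_c/(ρ_m − ρ_c), so h (1 + ρ_c/(ρ_m − ρ_c)) = Δ, i.e. h = Δ (ρ_m − ρ_c)/ρ_m.
h = 32.49 km × 0.46/3.28 = 4.56 km.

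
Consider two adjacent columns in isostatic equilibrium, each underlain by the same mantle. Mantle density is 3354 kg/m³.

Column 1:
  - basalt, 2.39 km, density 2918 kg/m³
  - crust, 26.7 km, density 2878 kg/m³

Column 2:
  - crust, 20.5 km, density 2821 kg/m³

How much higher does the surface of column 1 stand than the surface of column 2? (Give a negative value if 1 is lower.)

0.842 km

For any compensation level in the mantle, the mantle terms cancel and isostasy reduces to e = (Σt_1 − Σt_2) − (Σ(ρt)_1 − Σ(ρt)_2) / ρ_m.
Σt_1 = 29.09 km; Σt_2 = 20.5 km; Σ(ρt)_1 = 83816.62; Σ(ρt)_2 = 57830.5 (in km·kg/m³).
e = (29.09 − 20.5) − (83816.62 − 57830.5) / 3354 = 0.842 km.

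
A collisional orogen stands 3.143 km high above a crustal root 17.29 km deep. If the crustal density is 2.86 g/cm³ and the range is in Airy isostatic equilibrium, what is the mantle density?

3.38 g/cm³

Airy balance: ρ_c h = (ρ_m − ρ_c) r → ρ_m = ρ_c (1 + h/r).
ρ_m = 2.86 × (1 + 3.143 km/17.29 km) = 3.38 g/cm³.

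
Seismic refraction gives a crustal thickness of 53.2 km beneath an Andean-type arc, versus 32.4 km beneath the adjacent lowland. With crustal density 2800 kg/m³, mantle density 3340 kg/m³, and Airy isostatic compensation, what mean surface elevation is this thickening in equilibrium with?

Excess crust Δ = 53.2 km − 32.4 km = 20.8 km, split between elevation h and root r with h + r = Δ.
Airy balance ρ_c h = (ρ_m − ρ_c) r gives r = h ρ_c/(ρ_m − ρ_c), so h (1 + ρ_c/(ρ_m − ρ_c)) = Δ, i.e. h = Δ (ρ_m − ρ_c)/ρ_m.
h = 20.8 km × 540/3340 = 3.36 km.

3.36 km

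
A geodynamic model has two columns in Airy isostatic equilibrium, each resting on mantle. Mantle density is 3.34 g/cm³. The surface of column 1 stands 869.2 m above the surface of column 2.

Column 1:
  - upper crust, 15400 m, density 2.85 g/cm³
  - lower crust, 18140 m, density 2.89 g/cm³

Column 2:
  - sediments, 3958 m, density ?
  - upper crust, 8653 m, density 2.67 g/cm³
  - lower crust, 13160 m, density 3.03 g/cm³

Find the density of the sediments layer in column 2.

2.6 g/cm³

Take the compensation level at the base of the deeper column (depth z_c below the surface of column 1) and equate Σ ρ_i t_i down to z_c; mantle fills any gap and the z_c terms cancel.
Column 1: 15400×2.85 + 18140×2.89 + (z_c − 33540)×3.34
Column 2: 869.2×0 + 3958×ρ + 8653×2.67 + 13160×3.03 + (z_c − 869.2 − 25771)×3.34
The z_c×3.34 term appears on both sides and cancels. Collect the known terms of each column as K = Σ(ρt)_known − 3.34 × (depth of known layers): K_1 = 96314.6 − 3.34×33540 = −15709; K_2 = 62978.31 − 3.34×(869.2 + 25771) = −25999.958.
Balance: K_1 = K_2 + 3958×ρ, so ρ = (K_1 − K_2)/3958 = 10291/3958 = 2.6 g/cm³.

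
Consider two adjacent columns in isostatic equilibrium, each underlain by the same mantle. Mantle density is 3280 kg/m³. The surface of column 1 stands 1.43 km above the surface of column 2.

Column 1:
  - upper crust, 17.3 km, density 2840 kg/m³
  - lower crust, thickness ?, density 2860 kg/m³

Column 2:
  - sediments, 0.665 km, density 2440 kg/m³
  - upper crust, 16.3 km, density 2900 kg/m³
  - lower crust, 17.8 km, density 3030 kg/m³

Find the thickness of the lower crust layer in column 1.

19.7 km

Take the compensation level at the base of the deeper column (depth z_c below the surface of column 1) and equate Σ ρ_i t_i down to z_c; mantle fills any gap and the z_c terms cancel.
Column 1: 17.3×2840 + x×2860 + (z_c − 17.3 − x)×3280
Column 2: 1.43×0 + 0.665×2440 + 16.3×2900 + 17.8×3030 + (z_c − 1.43 − 34.765)×3280
The z_c×3280 term appears on both sides and cancels. Collect the known terms of each column as K = Σ(ρt)_known − 3280 × (depth of known layers): K_1 = 49132 − 3280×17.3 = −7612; K_2 = 102826.6 − 3280×(1.43 + 34.765) = −15893.
Balance: K_1 − x×(3280 − 2860) = K_2, so x = (K_1 − K_2)/(3280 − 2860) = 8281/420 = 19.7 km.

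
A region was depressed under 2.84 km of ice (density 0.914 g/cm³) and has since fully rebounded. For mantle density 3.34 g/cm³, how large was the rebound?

0.777 km

Removing the load lets mantle flow back in; uplift u satisfies ρ_ice t = ρ_m u.
u = t ρ_ice/ρ_m = 2.84 km × 0.914/3.34 = 0.777 km.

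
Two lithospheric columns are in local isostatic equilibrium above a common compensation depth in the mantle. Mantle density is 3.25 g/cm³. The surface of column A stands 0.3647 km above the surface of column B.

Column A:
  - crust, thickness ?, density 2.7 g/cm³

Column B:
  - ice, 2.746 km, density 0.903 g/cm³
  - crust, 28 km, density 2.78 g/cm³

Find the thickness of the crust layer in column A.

Take the compensation level at the base of the deeper column (depth z_c below the surface of column A) and equate Σ ρ_i t_i down to z_c; mantle fills any gap and the z_c terms cancel.
Column A: x×2.7 + (z_c − 0 − x)×3.25
Column B: 0.3647×0 + 2.746×0.903 + 28×2.78 + (z_c − 0.3647 − 30.746)×3.25
The z_c×3.25 term appears on both sides and cancels. Collect the known terms of each column as K = Σ(ρt)_known − 3.25 × (depth of known layers): K_A = 0 − 3.25×0 = 0; K_B = 80.319638 − 3.25×(0.3647 + 30.746) = −20.790137.
Balance: K_A − x×(3.25 − 2.7) = K_B, so x = (K_A − K_B)/(3.25 − 2.7) = 20.7901/0.55 = 37.8 km.

37.8 km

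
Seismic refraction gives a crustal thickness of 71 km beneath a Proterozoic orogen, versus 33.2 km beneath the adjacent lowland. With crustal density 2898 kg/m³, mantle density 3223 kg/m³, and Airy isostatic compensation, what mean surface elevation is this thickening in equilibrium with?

Excess crust Δ = 71 km − 33.2 km = 37.8 km, split between elevation h and root r with h + r = Δ.
Airy balance ρ_c h = (ρ_m − ρ_c) r gives r = h ρ_c/(ρ_m − ρ_c), so h (1 + ρ_c/(ρ_m − ρ_c)) = Δ, i.e. h = Δ (ρ_m − ρ_c)/ρ_m.
h = 37.8 km × 325/3223 = 3.81 km.

3.81 km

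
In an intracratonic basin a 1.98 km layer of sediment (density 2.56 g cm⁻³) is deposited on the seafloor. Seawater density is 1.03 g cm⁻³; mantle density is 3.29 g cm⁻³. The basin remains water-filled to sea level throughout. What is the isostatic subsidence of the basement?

Submarine loading: the sediment displaces seawater, and the subsidence is in turn flooded, so s (ρ_m − ρ_w) = t (ρ_sed − ρ_w).
s = 1.98 km × (2.56 − 1.03) / (3.29 − 1.03) = 1.34 km.

1.34 km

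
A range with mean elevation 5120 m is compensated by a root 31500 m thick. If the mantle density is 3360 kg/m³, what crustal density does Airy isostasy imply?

ρ_c h = (ρ_m − ρ_c) r → ρ_c (h + r) = ρ_m r → ρ_c = ρ_m r / (h + r).
ρ_c = 3360 × 31500 m / (5120 m + 31500 m) = 2890 kg/m³.

2890 kg/m³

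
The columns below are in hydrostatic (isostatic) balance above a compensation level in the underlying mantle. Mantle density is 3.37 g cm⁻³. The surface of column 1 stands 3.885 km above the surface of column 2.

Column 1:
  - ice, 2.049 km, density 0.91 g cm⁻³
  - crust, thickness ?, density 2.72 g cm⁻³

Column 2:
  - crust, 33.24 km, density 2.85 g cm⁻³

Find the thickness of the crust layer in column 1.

Take the compensation level at the base of the deeper column (depth z_c below the surface of column 1) and equate Σ ρ_i t_i down to z_c; mantle fills any gap and the z_c terms cancel.
Column 1: 2.049×0.91 + x×2.72 + (z_c − 2.049 − x)×3.37
Column 2: 3.885×0 + 33.24×2.85 + (z_c − 3.885 − 33.24)×3.37
The z_c×3.37 term appears on both sides and cancels. Collect the known terms of each column as K = Σ(ρt)_known − 3.37 × (depth of known layers): K_1 = 1.86459 − 3.37×2.049 = −5.04054; K_2 = 94.734 − 3.37×(3.885 + 33.24) = −30.37725.
Balance: K_1 − x×(3.37 − 2.72) = K_2, so x = (K_1 − K_2)/(3.37 − 2.72) = 25.3367/0.65 = 39 km.

39 km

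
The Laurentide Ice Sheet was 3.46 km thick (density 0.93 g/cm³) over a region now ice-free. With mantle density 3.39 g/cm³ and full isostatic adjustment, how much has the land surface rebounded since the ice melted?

Removing the load lets mantle flow back in; uplift u satisfies ρ_ice t = ρ_m u.
u = t ρ_ice/ρ_m = 3.46 km × 0.93/3.39 = 0.949 km.

0.949 km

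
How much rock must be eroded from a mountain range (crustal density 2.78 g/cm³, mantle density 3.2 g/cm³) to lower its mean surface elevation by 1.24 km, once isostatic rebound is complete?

9.45 km

Net drop Δ = e − u = e − e ρ_c/ρ_m = e (ρ_m − ρ_c)/ρ_m.
e = Δ ρ_m/(ρ_m − ρ_c) = 1.24 km × 3.2/0.42 = 9.45 km.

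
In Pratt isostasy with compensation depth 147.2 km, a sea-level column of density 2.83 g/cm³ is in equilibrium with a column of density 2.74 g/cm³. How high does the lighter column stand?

4.84 km

ρ_ref D = ρ (D + h) → h = D (ρ_ref − ρ)/ρ.
h = 147.2 km × (2.83 − 2.74)/2.74 = 4.84 km.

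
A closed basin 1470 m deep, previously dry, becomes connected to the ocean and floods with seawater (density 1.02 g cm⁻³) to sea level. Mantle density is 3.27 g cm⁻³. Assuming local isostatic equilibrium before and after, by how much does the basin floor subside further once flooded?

666 m

After flooding the water column is d + s deep. Its weight must equal the weight of mantle displaced by the extra subsidence s: (d + s) ρ_w = s ρ_m.
s = d ρ_w / (ρ_m − ρ_w) = 1470 m × 1.02/(3.27 − 1.02) = 666 m.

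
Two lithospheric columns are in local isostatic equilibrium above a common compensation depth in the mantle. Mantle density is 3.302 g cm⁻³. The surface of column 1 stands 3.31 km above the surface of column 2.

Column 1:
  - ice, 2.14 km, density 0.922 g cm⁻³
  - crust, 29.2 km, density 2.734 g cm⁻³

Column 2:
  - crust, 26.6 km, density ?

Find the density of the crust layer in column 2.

Take the compensation level at the base of the deeper column (depth z_c below the surface of column 1) and equate Σ ρ_i t_i down to z_c; mantle fills any gap and the z_c terms cancel.
Column 1: 2.14×0.922 + 29.2×2.734 + (z_c − 31.34)×3.302
Column 2: 3.31×0 + 26.6×ρ + (z_c − 3.31 − 26.6)×3.302
The z_c×3.302 term appears on both sides and cancels. Collect the known terms of each column as K = Σ(ρt)_known − 3.302 × (depth of known layers): K_1 = 81.80588 − 3.302×31.34 = −21.6788; K_2 = 0 − 3.302×(3.31 + 26.6) = −98.76282.
Balance: K_1 = K_2 + 26.6×ρ, so ρ = (K_1 − K_2)/26.6 = 77.084/26.6 = 2.9 g cm⁻³.

2.9 g cm⁻³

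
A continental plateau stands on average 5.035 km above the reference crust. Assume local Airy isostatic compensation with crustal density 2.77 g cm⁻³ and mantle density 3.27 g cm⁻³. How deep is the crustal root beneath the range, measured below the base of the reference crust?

Equating mass per unit area of the two columns: the weight of the topography is balanced by the buoyancy of the root, ρ_c h = (ρ_m − ρ_c) r.
r = h · ρ_c / (ρ_m − ρ_c) = 5.035 km × 2.77 / (3.27 − 2.77) = 27.9 km.

27.9 km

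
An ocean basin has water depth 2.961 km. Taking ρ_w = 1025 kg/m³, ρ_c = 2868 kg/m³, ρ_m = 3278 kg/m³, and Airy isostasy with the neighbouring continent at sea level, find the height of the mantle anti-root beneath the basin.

13.3 km

In Airy isostatic equilibrium: replacing crust with seawater at the top is compensated by replacing crust with mantle at the base: d (ρ_c − ρ_w) = a (ρ_m − ρ_c).
a = d (ρ_c − ρ_w)/(ρ_m − ρ_c) = 2.961 km × 1843/410 = 13.3 km.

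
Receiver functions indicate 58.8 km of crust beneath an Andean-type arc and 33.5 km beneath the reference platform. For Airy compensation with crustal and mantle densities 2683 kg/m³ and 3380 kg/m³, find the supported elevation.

5.22 km

Excess crust Δ = 58.8 km − 33.5 km = 25.3 km, split between elevation h and root r with h + r = Δ.
Airy balance ρ_c h = (ρ_m − ρ_c) r gives r = h ρ_c/(ρ_m − ρ_c), so h (1 + ρ_c/(ρ_m − ρ_c)) = Δ, i.e. h = Δ (ρ_m − ρ_c)/ρ_m.
h = 25.3 km × 697/3380 = 5.22 km.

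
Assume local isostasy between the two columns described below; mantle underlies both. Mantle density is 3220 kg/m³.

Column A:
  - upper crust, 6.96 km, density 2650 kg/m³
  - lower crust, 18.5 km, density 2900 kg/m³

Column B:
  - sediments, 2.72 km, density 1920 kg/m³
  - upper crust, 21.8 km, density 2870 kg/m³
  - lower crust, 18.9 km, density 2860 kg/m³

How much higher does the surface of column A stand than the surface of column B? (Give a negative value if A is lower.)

−2.51 km

For any compensation level in the mantle, the mantle terms cancel and isostasy reduces to e = (Σt_A − Σt_B) − (Σ(ρt)_A − Σ(ρt)_B) / ρ_m.
Σt_A = 25.46 km; Σt_B = 43.42 km; Σ(ρt)_A = 72094; Σ(ρt)_B = 121842.4 (in km·kg/m³).
e = (25.46 − 43.42) − (72094 − 121842.4) / 3220 = −2.51 km.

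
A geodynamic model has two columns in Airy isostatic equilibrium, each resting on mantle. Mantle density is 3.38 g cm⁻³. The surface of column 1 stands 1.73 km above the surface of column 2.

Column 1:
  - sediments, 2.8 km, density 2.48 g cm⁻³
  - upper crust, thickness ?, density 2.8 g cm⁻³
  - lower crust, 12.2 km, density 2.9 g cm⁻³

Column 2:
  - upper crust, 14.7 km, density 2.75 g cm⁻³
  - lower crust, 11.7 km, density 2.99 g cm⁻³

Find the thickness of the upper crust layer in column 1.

Take the compensation level at the base of the deeper column (depth z_c below the surface of column 1) and equate Σ ρ_i t_i down to z_c; mantle fills any gap and the z_c terms cancel.
Column 1: 2.8×2.48 + x×2.8 + 12.2×2.9 + (z_c − 15 − x)×3.38
Column 2: 1.73×0 + 14.7×2.75 + 11.7×2.99 + (z_c − 1.73 − 26.4)×3.38
The z_c×3.38 term appears on both sides and cancels. Collect the known terms of each column as K = Σ(ρt)_known − 3.38 × (depth of known layers): K_1 = 42.324 − 3.38×15 = −8.376; K_2 = 75.408 − 3.38×(1.73 + 26.4) = −19.6714.
Balance: K_1 − x×(3.38 − 2.8) = K_2, so x = (K_1 − K_2)/(3.38 − 2.8) = 11.2954/0.58 = 19.5 km.

19.5 km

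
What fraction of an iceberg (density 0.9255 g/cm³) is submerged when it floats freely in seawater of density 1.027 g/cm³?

Submerged fraction = ρ_obj/ρ_fluid = 0.9255/1.027 = 90.1%.

90.1%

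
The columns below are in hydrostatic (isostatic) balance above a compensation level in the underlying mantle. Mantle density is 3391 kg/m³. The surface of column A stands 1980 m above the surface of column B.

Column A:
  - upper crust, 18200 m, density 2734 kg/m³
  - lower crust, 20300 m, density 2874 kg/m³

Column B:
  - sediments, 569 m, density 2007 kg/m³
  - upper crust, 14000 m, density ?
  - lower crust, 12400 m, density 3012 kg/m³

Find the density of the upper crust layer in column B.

2660 kg/m³

Take the compensation level at the base of the deeper column (depth z_c below the surface of column A) and equate Σ ρ_i t_i down to z_c; mantle fills any gap and the z_c terms cancel.
Column A: 18200×2734 + 20300×2874 + (z_c − 38500)×3391
Column B: 1980×0 + 569×2007 + 14000×ρ + 12400×3012 + (z_c − 1980 − 26969)×3391
The z_c×3391 term appears on both sides and cancels. Collect the known terms of each column as K = Σ(ρt)_known − 3391 × (depth of known layers): K_A = 108101000 − 3391×38500 = −22452500; K_B = 38490783 − 3391×(1980 + 26969) = −59675276.
Balance: K_A = K_B + 14000×ρ, so ρ = (K_A − K_B)/14000 = 37222800/14000 = 2660 kg/m³.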